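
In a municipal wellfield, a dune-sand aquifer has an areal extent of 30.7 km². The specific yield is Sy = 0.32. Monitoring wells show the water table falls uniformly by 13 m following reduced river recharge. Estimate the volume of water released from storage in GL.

A = 30.7 km² = 3.07 × 10^7 m²
ΔV = Sy × A × Δh = 0.32 × 3.07 × 10^7 m² × 13 m = 1.277 × 10^8 m³
ΔV = 1.277 × 10^8 m³ = 127.7 GL

ΔV ≈ 128 GL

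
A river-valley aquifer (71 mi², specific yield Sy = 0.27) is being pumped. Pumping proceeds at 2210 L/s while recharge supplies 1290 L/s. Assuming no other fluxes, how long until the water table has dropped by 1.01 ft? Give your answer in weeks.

t ≈ 27.5 weeks

A = 71 mi² = 1.839 × 10^8 m²
Δh = 1.01 ft = 0.3078 m
ΔV = Sy × A × Δh = 0.27 × 1.839 × 10^8 × 0.3078 = 1.528 × 10^7 m³
Net withdrawal = 2210 − 1290 = 920 L/s = 79490 m³/d
t = ΔV / Q = 1.528 × 10^7 m³ / 79490 m³/d = 192.3 d
t = 192.3 d ≈ 27.47 weeks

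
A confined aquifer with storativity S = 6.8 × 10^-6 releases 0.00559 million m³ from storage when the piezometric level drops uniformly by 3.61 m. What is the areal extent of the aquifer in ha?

ΔV = 0.00559 million m³ = 5590 m³
A = ΔV / (S × Δh) = 5590 / (6.8 × 10^-6 × 3.61) = 2.277 × 10^8 m²
A = 2.277 × 10^8 m² = 22770 ha

A ≈ 22800 ha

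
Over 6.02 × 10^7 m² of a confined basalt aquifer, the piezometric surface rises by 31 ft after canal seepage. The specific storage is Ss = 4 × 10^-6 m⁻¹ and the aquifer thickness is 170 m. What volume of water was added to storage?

S = Ss × b = 4 × 10^-6 m⁻¹ × 170 m = 6.8 × 10^-4
Δh = 31 ft = 9.449 m
ΔV = S × A × Δh = 6.8 × 10^-4 × 6.02 × 10^7 m² × 9.449 m = 3.868 × 10^5 m³

ΔV ≈ 3.87 × 10^5 m³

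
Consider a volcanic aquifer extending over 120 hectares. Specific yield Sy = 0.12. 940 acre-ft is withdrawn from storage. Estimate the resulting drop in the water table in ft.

A = 120 hectares = 1.2 × 10^6 m²
ΔV = 940 acre-ft = 1.159 × 10^6 m³
Δh = ΔV / (Sy × A) = 1.159 × 10^6 m³ / (0.12 × 1.2 × 10^6 m²) = 8.052 m
Δh = 8.052 m = 26.42 ft

Δh ≈ 26.4 ft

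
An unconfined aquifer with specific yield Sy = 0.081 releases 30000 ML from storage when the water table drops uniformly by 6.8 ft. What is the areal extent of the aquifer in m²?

Δh = 6.8 ft = 2.073 m
ΔV = 30000 ML = 3 × 10^7 m³
A = ΔV / (Sy × Δh) = 3 × 10^7 / (0.081 × 2.073) = 1.787 × 10^8 m²

A ≈ 1.79 × 10^8 m²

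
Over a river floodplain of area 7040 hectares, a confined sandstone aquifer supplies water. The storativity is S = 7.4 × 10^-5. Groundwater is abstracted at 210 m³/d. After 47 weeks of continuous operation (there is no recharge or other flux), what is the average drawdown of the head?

Δh ≈ 13.3 m

A = 7040 hectares = 7.04 × 10^7 m²
t = 47 weeks = 329 d
ΔV = Q × t = 210 m³/d × 329 d = 69090 m³
Δh = ΔV / (S × A) = 69090 / (7.4 × 10^-5 × 7.04 × 10^7) = 13.26 m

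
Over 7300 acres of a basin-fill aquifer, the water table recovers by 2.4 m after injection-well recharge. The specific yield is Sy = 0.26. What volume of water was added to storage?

A = 7300 acres = 2.954 × 10^7 m²
ΔV = Sy × A × Δh = 0.26 × 2.954 × 10^7 m² × 2.4 m = 1.843 × 10^7 m³

ΔV ≈ 1.84 × 10^7 m³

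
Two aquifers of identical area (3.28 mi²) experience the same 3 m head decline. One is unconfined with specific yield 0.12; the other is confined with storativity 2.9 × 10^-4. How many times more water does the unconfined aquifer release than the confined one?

A = 3.28 mi² = 8.495 × 10^6 m²
Unconfined: ΔV_u = Sy × A × Δh = 0.12 × 8.495 × 10^6 × 3 = 3.058 × 10^6 m³
Confined: ΔV_c = S × A × Δh = 2.9 × 10^-4 × 8.495 × 10^6 × 3 = 7391 m³
Ratio = ΔV_u / ΔV_c = Sy / S = 0.12 / 2.9 × 10^-4 = 413.8

ΔV_u / ΔV_c ≈ 414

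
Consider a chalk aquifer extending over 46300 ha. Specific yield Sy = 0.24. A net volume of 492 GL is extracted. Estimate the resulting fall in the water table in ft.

Δh ≈ 14.5 ft

A = 46300 ha = 4.63 × 10^8 m²
ΔV = 492 GL = 4.92 × 10^8 m³
Δh = ΔV / (Sy × A) = 4.92 × 10^8 m³ / (0.24 × 4.63 × 10^8 m²) = 4.428 m
Δh = 4.428 m = 14.53 ft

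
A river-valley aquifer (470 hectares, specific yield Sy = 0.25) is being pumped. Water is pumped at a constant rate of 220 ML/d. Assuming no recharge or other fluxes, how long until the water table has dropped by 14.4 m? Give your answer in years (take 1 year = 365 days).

t ≈ 0.211 years

A = 470 hectares = 4.7 × 10^6 m²
ΔV = Sy × A × Δh = 0.25 × 4.7 × 10^6 × 14.4 = 1.692 × 10^7 m³
Q = 220 ML/d = 2.2 × 10^5 m³/d
t = ΔV / Q = 1.692 × 10^7 m³ / 2.2 × 10^5 m³/d = 76.91 d
t = 76.91 d ≈ 0.2107 years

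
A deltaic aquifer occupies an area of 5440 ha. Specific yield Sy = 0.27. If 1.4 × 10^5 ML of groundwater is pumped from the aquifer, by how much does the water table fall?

A = 5440 ha = 5.44 × 10^7 m²
ΔV = 1.4 × 10^5 ML = 1.4 × 10^8 m³
Δh = ΔV / (Sy × A) = 1.4 × 10^8 m³ / (0.27 × 5.44 × 10^7 m²) = 9.532 m

Δh ≈ 9.53 m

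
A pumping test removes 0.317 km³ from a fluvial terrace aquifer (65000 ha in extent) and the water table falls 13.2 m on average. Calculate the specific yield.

Sy ≈ 0.037

A = 65000 ha = 6.5 × 10^8 m²
ΔV = 0.317 km³ = 3.17 × 10^8 m³
Sy = ΔV / (A × Δh) = 3.17 × 10^8 m³ / (6.5 × 10^8 m² × 13.2 m) = 0.03695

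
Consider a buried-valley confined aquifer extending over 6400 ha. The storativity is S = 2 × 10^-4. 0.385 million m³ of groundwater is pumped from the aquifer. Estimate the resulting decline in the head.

Δh ≈ 30.1 m

A = 6400 ha = 6.4 × 10^7 m²
ΔV = 0.385 million m³ = 3.85 × 10^5 m³
Δh = ΔV / (S × A) = 3.85 × 10^5 m³ / (2 × 10^-4 × 6.4 × 10^7 m²) = 30.08 m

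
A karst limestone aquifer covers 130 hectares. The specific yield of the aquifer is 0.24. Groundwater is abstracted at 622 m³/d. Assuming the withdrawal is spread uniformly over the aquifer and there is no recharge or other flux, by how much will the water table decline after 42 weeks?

Δh ≈ 0.586 m

A = 130 hectares = 1.3 × 10^6 m²
t = 42 weeks = 294 d
ΔV = Q × t = 622 m³/d × 294 d = 1.829 × 10^5 m³
Δh = ΔV / (Sy × A) = 1.829 × 10^5 / (0.24 × 1.3 × 10^6) = 0.5861 m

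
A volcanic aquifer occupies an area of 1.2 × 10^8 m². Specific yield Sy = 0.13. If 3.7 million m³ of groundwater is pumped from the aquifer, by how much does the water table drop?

Δh ≈ 0.237 m

ΔV = 3.7 million m³ = 3.7 × 10^6 m³
Δh = ΔV / (Sy × A) = 3.7 × 10^6 m³ / (0.13 × 1.2 × 10^8 m²) = 0.2372 m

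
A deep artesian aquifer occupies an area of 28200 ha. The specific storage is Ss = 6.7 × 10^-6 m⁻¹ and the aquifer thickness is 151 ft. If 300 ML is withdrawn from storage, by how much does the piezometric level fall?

Δh ≈ 3.45 m

b = 151 ft = 46.02 m
S = Ss × b = 6.7 × 10^-6 m⁻¹ × 46.02 m = 3.084 × 10^-4
A = 28200 ha = 2.82 × 10^8 m²
ΔV = 300 ML = 3 × 10^5 m³
Δh = ΔV / (S × A) = 3 × 10^5 m³ / (3.084 × 10^-4 × 2.82 × 10^8 m²) = 3.45 m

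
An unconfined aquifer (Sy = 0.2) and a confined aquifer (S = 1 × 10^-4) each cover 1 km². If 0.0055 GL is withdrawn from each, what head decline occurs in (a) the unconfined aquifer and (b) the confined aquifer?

Δh_u ≈ 0.0275 m; Δh_c ≈ 55 m

A = 1 km² = 1 × 10^6 m²
ΔV = 0.0055 GL = 5500 m³
Unconfined: Δh_u = ΔV/(Sy·A) = 5500/(0.2 × 1 × 10^6) = 0.0275 m
Confined: Δh_c = ΔV/(S·A) = 5500/(1 × 10^-4 × 1 × 10^6) = 55 m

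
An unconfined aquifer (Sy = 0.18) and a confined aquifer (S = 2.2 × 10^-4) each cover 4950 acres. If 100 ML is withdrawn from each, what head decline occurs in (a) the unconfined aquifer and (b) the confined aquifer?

Δh_u ≈ 0.0277 m; Δh_c ≈ 22.7 m

A = 4950 acres = 2.003 × 10^7 m²
ΔV = 100 ML = 1 × 10^5 m³
Unconfined: Δh_u = ΔV/(Sy·A) = 1 × 10^5/(0.18 × 2.003 × 10^7) = 0.02773 m
Confined: Δh_c = ΔV/(S·A) = 1 × 10^5/(2.2 × 10^-4 × 2.003 × 10^7) = 22.69 m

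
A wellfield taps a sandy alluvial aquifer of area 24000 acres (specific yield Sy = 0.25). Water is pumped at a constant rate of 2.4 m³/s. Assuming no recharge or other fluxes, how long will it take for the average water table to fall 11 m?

A = 24000 acres = 9.712 × 10^7 m²
ΔV = Sy × A × Δh = 0.25 × 9.712 × 10^7 × 11 = 2.671 × 10^8 m³
Q = 2.4 m³/s = 2.074 × 10^5 m³/d
t = ΔV / Q = 2.671 × 10^8 m³ / 2.074 × 10^5 m³/d = 1288 d

t ≈ 1290 days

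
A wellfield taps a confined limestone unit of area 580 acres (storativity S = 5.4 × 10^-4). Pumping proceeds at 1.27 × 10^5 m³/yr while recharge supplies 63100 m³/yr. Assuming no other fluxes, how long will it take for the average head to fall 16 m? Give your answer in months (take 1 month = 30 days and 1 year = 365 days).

A = 580 acres = 2.347 × 10^6 m²
ΔV = S × A × Δh = 5.4 × 10^-4 × 2.347 × 10^6 × 16 = 20280 m³
Net withdrawal = 1.27 × 10^5 − 63100 = 63900 m³/yr = 175.1 m³/d
t = ΔV / Q = 20280 m³ / 175.1 m³/d = 115.8 d
t = 115.8 d ≈ 3.861 months

t ≈ 3.86 months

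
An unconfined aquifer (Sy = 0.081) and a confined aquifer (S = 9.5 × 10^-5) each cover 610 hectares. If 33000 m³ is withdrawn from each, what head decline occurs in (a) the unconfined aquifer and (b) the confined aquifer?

A = 610 hectares = 6.1 × 10^6 m²
Unconfined: Δh_u = ΔV/(Sy·A) = 33000/(0.081 × 6.1 × 10^6) = 0.06679 m
Confined: Δh_c = ΔV/(S·A) = 33000/(9.5 × 10^-5 × 6.1 × 10^6) = 56.95 m

Δh_u ≈ 0.0668 m; Δh_c ≈ 56.9 m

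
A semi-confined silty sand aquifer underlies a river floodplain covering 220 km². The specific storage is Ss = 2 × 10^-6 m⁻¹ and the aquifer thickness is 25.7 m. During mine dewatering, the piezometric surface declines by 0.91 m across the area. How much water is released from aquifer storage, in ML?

S = Ss × b = 2 × 10^-6 m⁻¹ × 25.7 m = 5.14 × 10^-5
A = 220 km² = 2.2 × 10^8 m²
ΔV = S × A × Δh = 5.14 × 10^-5 × 2.2 × 10^8 m² × 0.91 m = 10290 m³
ΔV = 10290 m³ = 10.29 ML

ΔV ≈ 10.3 ML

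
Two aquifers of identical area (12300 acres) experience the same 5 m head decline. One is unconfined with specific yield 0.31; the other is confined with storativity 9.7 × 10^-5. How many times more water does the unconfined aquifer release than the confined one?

ΔV_u / ΔV_c ≈ 3200

A = 12300 acres = 4.978 × 10^7 m²
Unconfined: ΔV_u = Sy × A × Δh = 0.31 × 4.978 × 10^7 × 5 = 7.715 × 10^7 m³
Confined: ΔV_c = S × A × Δh = 9.7 × 10^-5 × 4.978 × 10^7 × 5 = 24140 m³
Ratio = ΔV_u / ΔV_c = Sy / S = 0.31 / 9.7 × 10^-5 = 3196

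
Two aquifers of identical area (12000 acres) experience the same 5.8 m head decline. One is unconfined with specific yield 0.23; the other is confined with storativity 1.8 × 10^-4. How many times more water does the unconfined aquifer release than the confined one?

A = 12000 acres = 4.856 × 10^7 m²
Unconfined: ΔV_u = Sy × A × Δh = 0.23 × 4.856 × 10^7 × 5.8 = 6.478 × 10^7 m³
Confined: ΔV_c = S × A × Δh = 1.8 × 10^-4 × 4.856 × 10^7 × 5.8 = 50700 m³
Ratio = ΔV_u / ΔV_c = Sy / S = 0.23 / 1.8 × 10^-4 = 1278

ΔV_u / ΔV_c ≈ 1280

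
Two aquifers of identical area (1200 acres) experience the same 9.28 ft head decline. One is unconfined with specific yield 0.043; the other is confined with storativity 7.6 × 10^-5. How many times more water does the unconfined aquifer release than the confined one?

ΔV_u / ΔV_c ≈ 566

A = 1200 acres = 4.856 × 10^6 m²
Δh = 9.28 ft = 2.829 m
Unconfined: ΔV_u = Sy × A × Δh = 0.043 × 4.856 × 10^6 × 2.829 = 5.907 × 10^5 m³
Confined: ΔV_c = S × A × Δh = 7.6 × 10^-5 × 4.856 × 10^6 × 2.829 = 1044 m³
Ratio = ΔV_u / ΔV_c = Sy / S = 0.043 / 7.6 × 10^-5 = 565.8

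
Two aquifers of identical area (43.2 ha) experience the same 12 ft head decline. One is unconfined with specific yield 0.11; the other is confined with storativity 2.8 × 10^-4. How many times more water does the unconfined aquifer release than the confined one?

A = 43.2 ha = 4.32 × 10^5 m²
Δh = 12 ft = 3.658 m
Unconfined: ΔV_u = Sy × A × Δh = 0.11 × 4.32 × 10^5 × 3.658 = 1.738 × 10^5 m³
Confined: ΔV_c = S × A × Δh = 2.8 × 10^-4 × 4.32 × 10^5 × 3.658 = 442.4 m³
Ratio = ΔV_u / ΔV_c = Sy / S = 0.11 / 2.8 × 10^-4 = 392.9

ΔV_u / ΔV_c ≈ 393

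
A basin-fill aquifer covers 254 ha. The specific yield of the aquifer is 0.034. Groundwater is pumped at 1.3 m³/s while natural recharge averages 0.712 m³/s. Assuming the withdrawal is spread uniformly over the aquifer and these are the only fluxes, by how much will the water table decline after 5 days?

Δh ≈ 2.94 m

A = 254 ha = 2.54 × 10^6 m²
Net abstraction = 1.3 − 0.712 = 0.588 m³/s
Q_net = 0.588 m³/s = 50800 m³/d
ΔV = Q × t = 50800 m³/d × 5 d = 2.54 × 10^5 m³
Δh = ΔV / (Sy × A) = 2.54 × 10^5 / (0.034 × 2.54 × 10^6) = 2.941 m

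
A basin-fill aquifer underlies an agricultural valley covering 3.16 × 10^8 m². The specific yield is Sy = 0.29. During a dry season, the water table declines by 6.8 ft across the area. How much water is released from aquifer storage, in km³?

ΔV ≈ 0.19 km³

Δh = 6.8 ft = 2.073 m
ΔV = Sy × A × Δh = 0.29 × 3.16 × 10^8 m² × 2.073 m = 1.899 × 10^8 m³
ΔV = 1.899 × 10^8 m³ = 0.1899 km³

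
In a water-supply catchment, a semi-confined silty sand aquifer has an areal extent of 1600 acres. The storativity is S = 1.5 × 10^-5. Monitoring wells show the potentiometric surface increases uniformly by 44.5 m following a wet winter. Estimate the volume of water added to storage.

ΔV ≈ 4320 m³

A = 1600 acres = 6.475 × 10^6 m²
ΔV = S × A × Δh = 1.5 × 10^-5 × 6.475 × 10^6 m² × 44.5 m = 4322 m³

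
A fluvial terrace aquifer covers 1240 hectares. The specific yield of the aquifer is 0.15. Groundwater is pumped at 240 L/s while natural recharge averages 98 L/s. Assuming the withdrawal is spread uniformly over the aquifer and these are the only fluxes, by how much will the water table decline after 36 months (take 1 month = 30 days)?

Δh ≈ 7.12 m

A = 1240 hectares = 1.24 × 10^7 m²
Net abstraction = 240 − 98 = 142 L/s
Q_net = 142 L/s = 12270 m³/d
t = 36 months = 1080 d
ΔV = Q × t = 12270 m³/d × 1080 d = 1.325 × 10^7 m³
Δh = ΔV / (Sy × A) = 1.325 × 10^7 / (0.15 × 1.24 × 10^7) = 7.124 m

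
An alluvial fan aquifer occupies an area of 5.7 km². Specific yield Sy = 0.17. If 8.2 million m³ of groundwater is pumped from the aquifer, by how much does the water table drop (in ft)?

Δh ≈ 27.8 ft

A = 5.7 km² = 5.7 × 10^6 m²
ΔV = 8.2 million m³ = 8.2 × 10^6 m³
Δh = ΔV / (Sy × A) = 8.2 × 10^6 m³ / (0.17 × 5.7 × 10^6 m²) = 8.462 m
Δh = 8.462 m = 27.76 ft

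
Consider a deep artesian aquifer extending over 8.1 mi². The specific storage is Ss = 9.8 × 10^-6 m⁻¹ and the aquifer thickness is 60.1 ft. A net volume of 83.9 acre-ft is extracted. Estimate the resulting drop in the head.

Δh ≈ 27.5 m

b = 60.1 ft = 18.32 m
S = Ss × b = 9.8 × 10^-6 m⁻¹ × 18.32 m = 1.795 × 10^-4
A = 8.1 mi² = 2.098 × 10^7 m²
ΔV = 83.9 acre-ft = 1.035 × 10^5 m³
Δh = ΔV / (S × A) = 1.035 × 10^5 m³ / (1.795 × 10^-4 × 2.098 × 10^7 m²) = 27.48 m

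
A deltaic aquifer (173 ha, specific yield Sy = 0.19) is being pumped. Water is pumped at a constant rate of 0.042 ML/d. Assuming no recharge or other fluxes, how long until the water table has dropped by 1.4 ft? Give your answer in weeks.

t ≈ 477 weeks

A = 173 ha = 1.73 × 10^6 m²
Δh = 1.4 ft = 0.4267 m
ΔV = Sy × A × Δh = 0.19 × 1.73 × 10^6 × 0.4267 = 1.403 × 10^5 m³
Q = 0.042 ML/d = 42 m³/d
t = ΔV / Q = 1.403 × 10^5 m³ / 42 m³/d = 3340 d
t = 3340 d ≈ 477.1 weeks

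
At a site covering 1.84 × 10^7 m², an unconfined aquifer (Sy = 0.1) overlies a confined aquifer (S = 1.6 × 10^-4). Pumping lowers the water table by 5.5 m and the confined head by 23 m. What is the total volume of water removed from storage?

ΔV ≈ 1.02 × 10^7 m³

Unconfined: ΔV_u = Sy × A × Δh_u = 0.1 × 1.84 × 10^7 × 5.5 = 1.012 × 10^7 m³
Confined: ΔV_c = S × A × Δh_c = 1.6 × 10^-4 × 1.84 × 10^7 × 23 = 67710 m³
Total ΔV = 1.012 × 10^7 + 67710 = 1.019 × 10^7 m³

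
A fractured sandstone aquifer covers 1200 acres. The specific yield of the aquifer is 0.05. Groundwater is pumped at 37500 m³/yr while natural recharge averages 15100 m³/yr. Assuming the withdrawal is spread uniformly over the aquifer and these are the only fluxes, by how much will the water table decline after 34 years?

Δh ≈ 3.14 m

A = 1200 acres = 4.856 × 10^6 m²
Net abstraction = 37500 − 15100 = 22400 m³/yr
Q_net = 22400 m³/yr = 61.37 m³/d
t = 34 years = 12410 d
ΔV = Q × t = 61.37 m³/d × 12410 d = 7.616 × 10^5 m³
Δh = ΔV / (Sy × A) = 7.616 × 10^5 / (0.05 × 4.856 × 10^6) = 3.137 m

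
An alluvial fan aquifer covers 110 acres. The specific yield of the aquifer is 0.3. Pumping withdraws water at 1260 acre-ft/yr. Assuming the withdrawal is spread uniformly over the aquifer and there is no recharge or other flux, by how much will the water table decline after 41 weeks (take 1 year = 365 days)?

A = 110 acres = 4.452 × 10^5 m²
Q = 1260 acre-ft/yr = 4258 m³/d
t = 41 weeks = 287 d
ΔV = Q × t = 4258 m³/d × 287 d = 1.222 × 10^6 m³
Δh = ΔV / (Sy × A) = 1.222 × 10^6 / (0.3 × 4.452 × 10^5) = 9.151 m

Δh ≈ 9.15 m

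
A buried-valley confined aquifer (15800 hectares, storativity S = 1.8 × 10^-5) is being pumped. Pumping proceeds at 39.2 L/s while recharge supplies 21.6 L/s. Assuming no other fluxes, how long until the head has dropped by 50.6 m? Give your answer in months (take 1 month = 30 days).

A = 15800 hectares = 1.58 × 10^8 m²
ΔV = S × A × Δh = 1.8 × 10^-5 × 1.58 × 10^8 × 50.6 = 1.439 × 10^5 m³
Net withdrawal = 39.2 − 21.6 = 17.6 L/s = 1521 m³/d
t = ΔV / Q = 1.439 × 10^5 m³ / 1521 m³/d = 94.64 d
t = 94.64 d ≈ 3.155 months

t ≈ 3.15 months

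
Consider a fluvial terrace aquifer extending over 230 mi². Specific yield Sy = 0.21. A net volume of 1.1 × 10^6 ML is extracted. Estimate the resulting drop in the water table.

Δh ≈ 8.79 m

A = 230 mi² = 5.957 × 10^8 m²
ΔV = 1.1 × 10^6 ML = 1.1 × 10^9 m³
Δh = ΔV / (Sy × A) = 1.1 × 10^9 m³ / (0.21 × 5.957 × 10^8 m²) = 8.793 m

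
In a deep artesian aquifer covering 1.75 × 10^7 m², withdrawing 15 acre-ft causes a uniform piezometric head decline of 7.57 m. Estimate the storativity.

ΔV = 15 acre-ft = 18500 m³
S = ΔV / (A × Δh) = 18500 m³ / (1.75 × 10^7 m² × 7.57 m) = 1.397 × 10^-4

S ≈ 1.4 × 10^-4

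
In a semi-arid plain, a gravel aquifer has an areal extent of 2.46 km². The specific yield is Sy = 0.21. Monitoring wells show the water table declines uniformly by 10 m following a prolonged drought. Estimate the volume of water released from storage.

ΔV ≈ 5.17 × 10^6 m³

A = 2.46 km² = 2.46 × 10^6 m²
ΔV = Sy × A × Δh = 0.21 × 2.46 × 10^6 m² × 10 m = 5.166 × 10^6 m³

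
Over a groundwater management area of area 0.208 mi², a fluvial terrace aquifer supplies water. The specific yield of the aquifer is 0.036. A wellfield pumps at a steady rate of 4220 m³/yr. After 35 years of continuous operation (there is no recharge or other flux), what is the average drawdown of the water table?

Δh ≈ 7.62 m

A = 0.208 mi² = 5.387 × 10^5 m²
Q = 4220 m³/yr = 11.56 m³/d
t = 35 years = 12780 d
ΔV = Q × t = 11.56 m³/d × 12780 d = 1.477 × 10^5 m³
Δh = ΔV / (Sy × A) = 1.477 × 10^5 / (0.036 × 5.387 × 10^5) = 7.616 m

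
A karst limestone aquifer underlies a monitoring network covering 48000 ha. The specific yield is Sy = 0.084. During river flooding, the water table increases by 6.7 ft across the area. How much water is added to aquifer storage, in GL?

ΔV ≈ 82.3 GL

A = 48000 ha = 4.8 × 10^8 m²
Δh = 6.7 ft = 2.042 m
ΔV = Sy × A × Δh = 0.084 × 4.8 × 10^8 m² × 2.042 m = 8.234 × 10^7 m³
ΔV = 8.234 × 10^7 m³ = 82.34 GL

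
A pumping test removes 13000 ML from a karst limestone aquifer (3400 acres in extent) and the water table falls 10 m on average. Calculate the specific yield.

A = 3400 acres = 1.376 × 10^7 m²
ΔV = 13000 ML = 1.3 × 10^7 m³
Sy = ΔV / (A × Δh) = 1.3 × 10^7 m³ / (1.376 × 10^7 m² × 10 m) = 0.09448

Sy ≈ 0.094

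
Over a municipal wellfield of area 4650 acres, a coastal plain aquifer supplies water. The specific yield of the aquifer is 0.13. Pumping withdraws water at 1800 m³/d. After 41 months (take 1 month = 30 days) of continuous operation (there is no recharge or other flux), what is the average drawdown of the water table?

Δh ≈ 0.905 m

A = 4650 acres = 1.882 × 10^7 m²
t = 41 months = 1230 d
ΔV = Q × t = 1800 m³/d × 1230 d = 2.214 × 10^6 m³
Δh = ΔV / (Sy × A) = 2.214 × 10^6 / (0.13 × 1.882 × 10^7) = 0.905 m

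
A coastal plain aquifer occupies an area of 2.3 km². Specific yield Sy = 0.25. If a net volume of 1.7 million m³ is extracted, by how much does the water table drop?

A = 2.3 km² = 2.3 × 10^6 m²
ΔV = 1.7 million m³ = 1.7 × 10^6 m³
Δh = ΔV / (Sy × A) = 1.7 × 10^6 m³ / (0.25 × 2.3 × 10^6 m²) = 2.957 m

Δh ≈ 2.96 m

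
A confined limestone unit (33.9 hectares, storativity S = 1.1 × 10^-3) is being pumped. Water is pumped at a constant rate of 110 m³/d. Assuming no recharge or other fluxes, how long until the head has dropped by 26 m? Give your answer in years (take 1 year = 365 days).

t ≈ 0.241 years

A = 33.9 hectares = 3.39 × 10^5 m²
ΔV = S × A × Δh = 0.0011 × 3.39 × 10^5 × 26 = 9695 m³
t = ΔV / Q = 9695 m³ / 110 m³/d = 88.14 d
t = 88.14 d ≈ 0.2415 years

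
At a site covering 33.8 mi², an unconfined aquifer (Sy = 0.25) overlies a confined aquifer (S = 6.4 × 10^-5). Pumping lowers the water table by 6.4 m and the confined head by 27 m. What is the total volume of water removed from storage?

ΔV ≈ 1.4 × 10^8 m³

A = 33.8 mi² = 8.754 × 10^7 m²
Unconfined: ΔV_u = Sy × A × Δh_u = 0.25 × 8.754 × 10^7 × 6.4 = 1.401 × 10^8 m³
Confined: ΔV_c = S × A × Δh_c = 6.4 × 10^-5 × 8.754 × 10^7 × 27 = 1.513 × 10^5 m³
Total ΔV = 1.401 × 10^8 + 1.513 × 10^5 = 1.402 × 10^8 m³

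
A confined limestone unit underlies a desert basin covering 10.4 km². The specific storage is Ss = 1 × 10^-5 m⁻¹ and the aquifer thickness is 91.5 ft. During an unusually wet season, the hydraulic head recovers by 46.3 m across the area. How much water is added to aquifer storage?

ΔV ≈ 1.34 × 10^5 m³

b = 91.5 ft = 27.89 m
S = Ss × b = 1 × 10^-5 m⁻¹ × 27.89 m = 2.789 × 10^-4
A = 10.4 km² = 1.04 × 10^7 m²
ΔV = S × A × Δh = 2.789 × 10^-4 × 1.04 × 10^7 m² × 46.3 m = 1.343 × 10^5 m³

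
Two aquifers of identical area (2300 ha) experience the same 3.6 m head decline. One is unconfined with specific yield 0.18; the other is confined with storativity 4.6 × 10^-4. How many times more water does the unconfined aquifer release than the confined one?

ΔV_u / ΔV_c ≈ 391

A = 2300 ha = 2.3 × 10^7 m²
Unconfined: ΔV_u = Sy × A × Δh = 0.18 × 2.3 × 10^7 × 3.6 = 1.49 × 10^7 m³
Confined: ΔV_c = S × A × Δh = 4.6 × 10^-4 × 2.3 × 10^7 × 3.6 = 38090 m³
Ratio = ΔV_u / ΔV_c = Sy / S = 0.18 / 4.6 × 10^-4 = 391.3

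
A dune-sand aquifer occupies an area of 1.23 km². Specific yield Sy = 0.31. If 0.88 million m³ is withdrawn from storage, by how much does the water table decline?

A = 1.23 km² = 1.23 × 10^6 m²
ΔV = 0.88 million m³ = 8.8 × 10^5 m³
Δh = ΔV / (Sy × A) = 8.8 × 10^5 m³ / (0.31 × 1.23 × 10^6 m²) = 2.308 m

Δh ≈ 2.31 m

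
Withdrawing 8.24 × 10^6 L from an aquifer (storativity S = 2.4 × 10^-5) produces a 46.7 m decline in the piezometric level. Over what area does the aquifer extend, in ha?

A ≈ 735 ha

ΔV = 8.24 × 10^6 L = 8240 m³
A = ΔV / (S × Δh) = 8240 / (2.4 × 10^-5 × 46.7) = 7.352 × 10^6 m²
A = 7.352 × 10^6 m² = 735.2 ha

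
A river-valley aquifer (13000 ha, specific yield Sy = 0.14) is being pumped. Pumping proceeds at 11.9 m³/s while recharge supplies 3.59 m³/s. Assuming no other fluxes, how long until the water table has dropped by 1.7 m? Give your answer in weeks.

t ≈ 6.16 weeks

A = 13000 ha = 1.3 × 10^8 m²
ΔV = Sy × A × Δh = 0.14 × 1.3 × 10^8 × 1.7 = 3.094 × 10^7 m³
Net withdrawal = 11.9 − 3.59 = 8.31 m³/s = 7.18 × 10^5 m³/d
t = ΔV / Q = 3.094 × 10^7 m³ / 7.18 × 10^5 m³/d = 43.09 d
t = 43.09 d ≈ 6.156 weeks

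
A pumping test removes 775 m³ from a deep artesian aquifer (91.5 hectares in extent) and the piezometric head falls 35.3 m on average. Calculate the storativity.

A = 91.5 hectares = 9.15 × 10^5 m²
S = ΔV / (A × Δh) = 775 m³ / (9.15 × 10^5 m² × 35.3 m) = 2.399 × 10^-5

S ≈ 2.4 × 10^-5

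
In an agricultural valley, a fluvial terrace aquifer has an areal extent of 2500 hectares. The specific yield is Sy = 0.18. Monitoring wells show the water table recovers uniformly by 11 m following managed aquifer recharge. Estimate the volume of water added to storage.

A = 2500 hectares = 2.5 × 10^7 m²
ΔV = Sy × A × Δh = 0.18 × 2.5 × 10^7 m² × 11 m = 4.95 × 10^7 m³

ΔV ≈ 4.95 × 10^7 m³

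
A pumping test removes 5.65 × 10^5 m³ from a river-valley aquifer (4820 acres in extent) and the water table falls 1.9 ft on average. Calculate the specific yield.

A = 4820 acres = 1.951 × 10^7 m²
Δh = 1.9 ft = 0.5791 m
Sy = ΔV / (A × Δh) = 5.65 × 10^5 m³ / (1.951 × 10^7 m² × 0.5791 m) = 0.05002

Sy ≈ 0.05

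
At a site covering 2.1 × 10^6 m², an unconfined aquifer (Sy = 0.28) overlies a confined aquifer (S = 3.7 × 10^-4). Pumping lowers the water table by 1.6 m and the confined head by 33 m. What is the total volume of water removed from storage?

Unconfined: ΔV_u = Sy × A × Δh_u = 0.28 × 2.1 × 10^6 × 1.6 = 9.408 × 10^5 m³
Confined: ΔV_c = S × A × Δh_c = 3.7 × 10^-4 × 2.1 × 10^6 × 33 = 25640 m³
Total ΔV = 9.408 × 10^5 + 25640 = 9.664 × 10^5 m³

ΔV ≈ 9.66 × 10^5 m³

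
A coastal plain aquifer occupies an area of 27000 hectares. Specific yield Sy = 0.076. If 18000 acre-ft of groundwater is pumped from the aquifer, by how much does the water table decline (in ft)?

A = 27000 hectares = 2.7 × 10^8 m²
ΔV = 18000 acre-ft = 2.22 × 10^7 m³
Δh = ΔV / (Sy × A) = 2.22 × 10^7 m³ / (0.076 × 2.7 × 10^8 m²) = 1.082 m
Δh = 1.082 m = 3.55 ft

Δh ≈ 3.55 ft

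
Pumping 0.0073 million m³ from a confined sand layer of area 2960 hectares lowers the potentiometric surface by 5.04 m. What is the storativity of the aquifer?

S ≈ 4.9 × 10^-5

A = 2960 hectares = 2.96 × 10^7 m²
ΔV = 0.0073 million m³ = 7300 m³
S = ΔV / (A × Δh) = 7300 m³ / (2.96 × 10^7 m² × 5.04 m) = 4.893 × 10^-5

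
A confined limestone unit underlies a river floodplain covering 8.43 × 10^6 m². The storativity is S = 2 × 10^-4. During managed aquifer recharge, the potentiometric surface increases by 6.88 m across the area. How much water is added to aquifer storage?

ΔV = S × A × Δh = 2 × 10^-4 × 8.43 × 10^6 m² × 6.88 m = 11600 m³

ΔV ≈ 11600 m³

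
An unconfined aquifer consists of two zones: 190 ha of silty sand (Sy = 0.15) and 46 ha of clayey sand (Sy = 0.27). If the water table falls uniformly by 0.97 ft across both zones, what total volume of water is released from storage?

ΔV ≈ 1.21 × 10^5 m³

A₁ = 190 ha = 1.9 × 10^6 m²; A₂ = 46 ha = 4.6 × 10^5 m²
Δh = 0.97 ft = 0.2957 m
ΔV₁ = 0.15 × 1.9 × 10^6 × 0.2957 = 84260 m³
ΔV₂ = 0.27 × 4.6 × 10^5 × 0.2957 = 36720 m³
ΔV = ΔV₁ + ΔV₂ = 1.21 × 10^5 m³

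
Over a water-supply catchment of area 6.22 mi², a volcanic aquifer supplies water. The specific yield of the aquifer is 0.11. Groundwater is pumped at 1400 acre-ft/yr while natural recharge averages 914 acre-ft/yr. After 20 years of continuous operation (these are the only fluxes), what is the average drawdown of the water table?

Δh ≈ 6.77 m

A = 6.22 mi² = 1.611 × 10^7 m²
Net abstraction = 1400 − 914 = 486 acre-ft/yr
Q_net = 486 acre-ft/yr = 1642 m³/d
t = 20 years = 7300 d
ΔV = Q × t = 1642 m³/d × 7300 d = 1.199 × 10^7 m³
Δh = ΔV / (Sy × A) = 1.199 × 10^7 / (0.11 × 1.611 × 10^7) = 6.766 m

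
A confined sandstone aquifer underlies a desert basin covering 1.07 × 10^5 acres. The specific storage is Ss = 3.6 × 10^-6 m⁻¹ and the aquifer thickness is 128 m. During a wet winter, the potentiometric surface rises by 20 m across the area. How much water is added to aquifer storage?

S = Ss × b = 3.6 × 10^-6 m⁻¹ × 128 m = 4.608 × 10^-4
A = 1.07 × 10^5 acres = 4.33 × 10^8 m²
ΔV = S × A × Δh = 4.608 × 10^-4 × 4.33 × 10^8 m² × 20 m = 3.991 × 10^6 m³

ΔV ≈ 3.99 × 10^6 m³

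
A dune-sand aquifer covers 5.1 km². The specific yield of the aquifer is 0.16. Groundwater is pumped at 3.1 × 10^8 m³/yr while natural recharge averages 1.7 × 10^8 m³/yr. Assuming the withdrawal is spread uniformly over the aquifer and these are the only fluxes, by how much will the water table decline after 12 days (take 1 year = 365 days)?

A = 5.1 km² = 5.1 × 10^6 m²
Net abstraction = 3.1 × 10^8 − 1.7 × 10^8 = 1.4 × 10^8 m³/yr
Q_net = 1.4 × 10^8 m³/yr = 3.836 × 10^5 m³/d
ΔV = Q × t = 3.836 × 10^5 m³/d × 12 d = 4.603 × 10^6 m³
Δh = ΔV / (Sy × A) = 4.603 × 10^6 / (0.16 × 5.1 × 10^6) = 5.641 m

Δh ≈ 5.64 m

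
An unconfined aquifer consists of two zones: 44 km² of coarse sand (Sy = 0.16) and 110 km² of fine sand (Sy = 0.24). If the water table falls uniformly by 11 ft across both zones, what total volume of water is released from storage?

ΔV ≈ 1.12 × 10^8 m³

A₁ = 44 km² = 4.4 × 10^7 m²; A₂ = 110 km² = 1.1 × 10^8 m²
Δh = 11 ft = 3.353 m
ΔV₁ = 0.16 × 4.4 × 10^7 × 3.353 = 2.36 × 10^7 m³
ΔV₂ = 0.24 × 1.1 × 10^8 × 3.353 = 8.851 × 10^7 m³
ΔV = ΔV₁ + ΔV₂ = 1.121 × 10^8 m³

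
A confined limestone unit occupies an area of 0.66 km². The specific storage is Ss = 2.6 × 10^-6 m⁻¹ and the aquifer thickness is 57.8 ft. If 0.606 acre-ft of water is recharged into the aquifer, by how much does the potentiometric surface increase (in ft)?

b = 57.8 ft = 17.62 m
S = Ss × b = 2.6 × 10^-6 m⁻¹ × 17.62 m = 4.581 × 10^-5
A = 0.66 km² = 6.6 × 10^5 m²
ΔV = 0.606 acre-ft = 747.5 m³
Δh = ΔV / (S × A) = 747.5 m³ / (4.581 × 10^-5 × 6.6 × 10^5 m²) = 24.73 m
Δh = 24.73 m = 81.12 ft

Δh ≈ 81.1 ft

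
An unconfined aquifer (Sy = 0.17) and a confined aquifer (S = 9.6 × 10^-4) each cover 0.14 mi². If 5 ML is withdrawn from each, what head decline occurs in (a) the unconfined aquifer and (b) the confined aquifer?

Δh_u ≈ 0.0811 m; Δh_c ≈ 14.4 m

A = 0.14 mi² = 3.626 × 10^5 m²
ΔV = 5 ML = 5000 m³
Unconfined: Δh_u = ΔV/(Sy·A) = 5000/(0.17 × 3.626 × 10^5) = 0.08111 m
Confined: Δh_c = ΔV/(S·A) = 5000/(9.6 × 10^-4 × 3.626 × 10^5) = 14.36 m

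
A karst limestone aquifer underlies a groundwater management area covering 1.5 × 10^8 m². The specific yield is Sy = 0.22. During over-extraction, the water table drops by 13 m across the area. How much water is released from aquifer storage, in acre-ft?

ΔV ≈ 3.48 × 10^5 acre-ft

ΔV = Sy × A × Δh = 0.22 × 1.5 × 10^8 m² × 13 m = 4.29 × 10^8 m³
ΔV = 4.29 × 10^8 m³ = 3.478 × 10^5 acre-ft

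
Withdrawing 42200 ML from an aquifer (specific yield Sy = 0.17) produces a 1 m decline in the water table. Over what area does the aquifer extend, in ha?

A ≈ 24800 ha

ΔV = 42200 ML = 4.22 × 10^7 m³
A = ΔV / (Sy × Δh) = 4.22 × 10^7 / (0.17 × 1) = 2.482 × 10^8 m²
A = 2.482 × 10^8 m² = 24820 ha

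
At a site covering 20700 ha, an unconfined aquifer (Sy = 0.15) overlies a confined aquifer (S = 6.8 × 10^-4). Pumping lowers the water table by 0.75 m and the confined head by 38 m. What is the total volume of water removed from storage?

ΔV ≈ 2.86 × 10^7 m³

A = 20700 ha = 2.07 × 10^8 m²
Unconfined: ΔV_u = Sy × A × Δh_u = 0.15 × 2.07 × 10^8 × 0.75 = 2.329 × 10^7 m³
Confined: ΔV_c = S × A × Δh_c = 6.8 × 10^-4 × 2.07 × 10^8 × 38 = 5.349 × 10^6 m³
Total ΔV = 2.329 × 10^7 + 5.349 × 10^6 = 2.864 × 10^7 m³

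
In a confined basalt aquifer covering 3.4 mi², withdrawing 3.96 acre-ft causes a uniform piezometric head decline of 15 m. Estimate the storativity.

A = 3.4 mi² = 8.806 × 10^6 m²
ΔV = 3.96 acre-ft = 4885 m³
S = ΔV / (A × Δh) = 4885 m³ / (8.806 × 10^6 m² × 15 m) = 3.698 × 10^-5

S ≈ 3.7 × 10^-5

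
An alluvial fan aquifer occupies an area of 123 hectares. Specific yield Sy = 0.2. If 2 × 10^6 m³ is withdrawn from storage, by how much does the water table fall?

Δh ≈ 8.13 m

A = 123 hectares = 1.23 × 10^6 m²
Δh = ΔV / (Sy × A) = 2 × 10^6 m³ / (0.2 × 1.23 × 10^6 m²) = 8.13 m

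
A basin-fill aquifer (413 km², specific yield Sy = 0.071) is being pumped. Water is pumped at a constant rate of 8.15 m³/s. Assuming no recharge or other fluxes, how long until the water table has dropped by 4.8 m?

t ≈ 200 days

A = 413 km² = 4.13 × 10^8 m²
ΔV = Sy × A × Δh = 0.071 × 4.13 × 10^8 × 4.8 = 1.408 × 10^8 m³
Q = 8.15 m³/s = 7.042 × 10^5 m³/d
t = ΔV / Q = 1.408 × 10^8 m³ / 7.042 × 10^5 m³/d = 199.9 d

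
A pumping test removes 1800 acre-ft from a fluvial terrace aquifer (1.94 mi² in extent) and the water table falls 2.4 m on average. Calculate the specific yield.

Sy ≈ 0.18

A = 1.94 mi² = 5.025 × 10^6 m²
ΔV = 1800 acre-ft = 2.22 × 10^6 m³
Sy = ΔV / (A × Δh) = 2.22 × 10^6 m³ / (5.025 × 10^6 m² × 2.4 m) = 0.1841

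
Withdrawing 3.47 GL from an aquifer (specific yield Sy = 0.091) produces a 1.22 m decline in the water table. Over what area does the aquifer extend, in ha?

A ≈ 3130 ha

ΔV = 3.47 GL = 3.47 × 10^6 m³
A = ΔV / (Sy × Δh) = 3.47 × 10^6 / (0.091 × 1.22) = 3.126 × 10^7 m²
A = 3.126 × 10^7 m² = 3126 ha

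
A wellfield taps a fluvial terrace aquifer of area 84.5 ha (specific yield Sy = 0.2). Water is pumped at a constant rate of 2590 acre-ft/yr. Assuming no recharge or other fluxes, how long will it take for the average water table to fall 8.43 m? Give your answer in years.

A = 84.5 ha = 8.45 × 10^5 m²
ΔV = Sy × A × Δh = 0.2 × 8.45 × 10^5 × 8.43 = 1.425 × 10^6 m³
Q = 2590 acre-ft/yr = 8753 m³/d
t = ΔV / Q = 1.425 × 10^6 m³ / 8753 m³/d = 162.8 d
t = 162.8 d ≈ 0.4459 years

t ≈ 0.446 years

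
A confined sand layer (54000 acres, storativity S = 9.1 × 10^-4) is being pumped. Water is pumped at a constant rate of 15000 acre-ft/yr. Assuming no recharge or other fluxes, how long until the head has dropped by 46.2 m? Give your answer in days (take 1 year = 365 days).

A = 54000 acres = 2.185 × 10^8 m²
ΔV = S × A × Δh = 9.1 × 10^-4 × 2.185 × 10^8 × 46.2 = 9.187 × 10^6 m³
Q = 15000 acre-ft/yr = 50690 m³/d
t = ΔV / Q = 9.187 × 10^6 m³ / 50690 m³/d = 181.2 d

t ≈ 181 days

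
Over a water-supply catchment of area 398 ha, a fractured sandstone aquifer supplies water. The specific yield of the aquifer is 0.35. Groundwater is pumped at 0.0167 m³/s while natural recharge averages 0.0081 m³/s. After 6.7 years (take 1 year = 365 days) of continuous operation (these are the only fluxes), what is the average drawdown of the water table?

A = 398 ha = 3.98 × 10^6 m²
Net abstraction = 0.0167 − 0.0081 = 0.0086 m³/s
Q_net = 0.0086 m³/s = 743 m³/d
t = 6.7 years = 2446 d
ΔV = Q × t = 743 m³/d × 2446 d = 1.817 × 10^6 m³
Δh = ΔV / (Sy × A) = 1.817 × 10^6 / (0.35 × 3.98 × 10^6) = 1.304 m

Δh ≈ 1.3 m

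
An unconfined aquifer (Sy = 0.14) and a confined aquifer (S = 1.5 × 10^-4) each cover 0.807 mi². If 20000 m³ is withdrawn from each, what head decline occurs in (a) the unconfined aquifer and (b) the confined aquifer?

Δh_u ≈ 0.0683 m; Δh_c ≈ 63.8 m

A = 0.807 mi² = 2.09 × 10^6 m²
Unconfined: Δh_u = ΔV/(Sy·A) = 20000/(0.14 × 2.09 × 10^6) = 0.06835 m
Confined: Δh_c = ΔV/(S·A) = 20000/(1.5 × 10^-4 × 2.09 × 10^6) = 63.79 m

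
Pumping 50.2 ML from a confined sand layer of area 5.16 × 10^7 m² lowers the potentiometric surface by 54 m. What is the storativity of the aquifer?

ΔV = 50.2 ML = 50200 m³
S = ΔV / (A × Δh) = 50200 m³ / (5.16 × 10^7 m² × 54 m) = 1.802 × 10^-5

S ≈ 1.8 × 10^-5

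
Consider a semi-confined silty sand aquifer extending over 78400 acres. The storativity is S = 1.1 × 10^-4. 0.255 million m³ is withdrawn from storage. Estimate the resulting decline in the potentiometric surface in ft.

Δh ≈ 24 ft

A = 78400 acres = 3.173 × 10^8 m²
ΔV = 0.255 million m³ = 2.55 × 10^5 m³
Δh = ΔV / (S × A) = 2.55 × 10^5 m³ / (1.1 × 10^-4 × 3.173 × 10^8 m²) = 7.307 m
Δh = 7.307 m = 23.97 ft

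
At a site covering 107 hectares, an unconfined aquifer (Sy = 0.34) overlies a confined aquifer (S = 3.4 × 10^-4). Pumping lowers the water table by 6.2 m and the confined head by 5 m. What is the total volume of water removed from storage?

ΔV ≈ 2.26 × 10^6 m³

A = 107 hectares = 1.07 × 10^6 m²
Unconfined: ΔV_u = Sy × A × Δh_u = 0.34 × 1.07 × 10^6 × 6.2 = 2.256 × 10^6 m³
Confined: ΔV_c = S × A × Δh_c = 3.4 × 10^-4 × 1.07 × 10^6 × 5 = 1819 m³
Total ΔV = 2.256 × 10^6 + 1819 = 2.257 × 10^6 m³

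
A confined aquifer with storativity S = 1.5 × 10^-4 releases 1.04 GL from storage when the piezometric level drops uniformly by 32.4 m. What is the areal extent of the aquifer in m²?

ΔV = 1.04 GL = 1.04 × 10^6 m³
A = ΔV / (S × Δh) = 1.04 × 10^6 / (1.5 × 10^-4 × 32.4) = 2.14 × 10^8 m²

A ≈ 2.14 × 10^8 m²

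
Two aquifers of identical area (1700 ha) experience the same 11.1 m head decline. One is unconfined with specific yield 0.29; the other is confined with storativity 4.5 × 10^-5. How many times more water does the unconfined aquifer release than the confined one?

A = 1700 ha = 1.7 × 10^7 m²
Unconfined: ΔV_u = Sy × A × Δh = 0.29 × 1.7 × 10^7 × 11.1 = 5.472 × 10^7 m³
Confined: ΔV_c = S × A × Δh = 4.5 × 10^-5 × 1.7 × 10^7 × 11.1 = 8492 m³
Ratio = ΔV_u / ΔV_c = Sy / S = 0.29 / 4.5 × 10^-5 = 6444

ΔV_u / ΔV_c ≈ 6440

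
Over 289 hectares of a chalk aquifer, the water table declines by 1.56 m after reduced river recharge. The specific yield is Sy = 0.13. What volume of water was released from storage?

A = 289 hectares = 2.89 × 10^6 m²
ΔV = Sy × A × Δh = 0.13 × 2.89 × 10^6 m² × 1.56 m = 5.861 × 10^5 m³

ΔV ≈ 5.86 × 10^5 m³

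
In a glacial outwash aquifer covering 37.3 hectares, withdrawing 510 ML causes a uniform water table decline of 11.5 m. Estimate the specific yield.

Sy ≈ 0.12

A = 37.3 hectares = 3.73 × 10^5 m²
ΔV = 510 ML = 5.1 × 10^5 m³
Sy = ΔV / (A × Δh) = 5.1 × 10^5 m³ / (3.73 × 10^5 m² × 11.5 m) = 0.1189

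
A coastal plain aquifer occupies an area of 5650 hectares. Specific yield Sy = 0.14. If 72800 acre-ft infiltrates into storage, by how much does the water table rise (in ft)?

Δh ≈ 37.2 ft

A = 5650 hectares = 5.65 × 10^7 m²
ΔV = 72800 acre-ft = 8.98 × 10^7 m³
Δh = ΔV / (Sy × A) = 8.98 × 10^7 m³ / (0.14 × 5.65 × 10^7 m²) = 11.35 m
Δh = 11.35 m = 37.25 ft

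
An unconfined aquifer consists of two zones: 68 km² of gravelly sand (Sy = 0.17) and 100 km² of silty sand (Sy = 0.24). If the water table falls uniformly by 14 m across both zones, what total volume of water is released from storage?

A₁ = 68 km² = 6.8 × 10^7 m²; A₂ = 100 km² = 1 × 10^8 m²
ΔV₁ = 0.17 × 6.8 × 10^7 × 14 = 1.618 × 10^8 m³
ΔV₂ = 0.24 × 1 × 10^8 × 14 = 3.36 × 10^8 m³
ΔV = ΔV₁ + ΔV₂ = 4.978 × 10^8 m³

ΔV ≈ 4.98 × 10^8 m³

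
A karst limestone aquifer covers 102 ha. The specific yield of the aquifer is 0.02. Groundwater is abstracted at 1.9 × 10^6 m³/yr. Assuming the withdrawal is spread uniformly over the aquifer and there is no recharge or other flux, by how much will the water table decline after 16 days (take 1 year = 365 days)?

A = 102 ha = 1.02 × 10^6 m²
Q = 1.9 × 10^6 m³/yr = 5205 m³/d
ΔV = Q × t = 5205 m³/d × 16 d = 83290 m³
Δh = ΔV / (Sy × A) = 83290 / (0.02 × 1.02 × 10^6) = 4.083 m

Δh ≈ 4.08 m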